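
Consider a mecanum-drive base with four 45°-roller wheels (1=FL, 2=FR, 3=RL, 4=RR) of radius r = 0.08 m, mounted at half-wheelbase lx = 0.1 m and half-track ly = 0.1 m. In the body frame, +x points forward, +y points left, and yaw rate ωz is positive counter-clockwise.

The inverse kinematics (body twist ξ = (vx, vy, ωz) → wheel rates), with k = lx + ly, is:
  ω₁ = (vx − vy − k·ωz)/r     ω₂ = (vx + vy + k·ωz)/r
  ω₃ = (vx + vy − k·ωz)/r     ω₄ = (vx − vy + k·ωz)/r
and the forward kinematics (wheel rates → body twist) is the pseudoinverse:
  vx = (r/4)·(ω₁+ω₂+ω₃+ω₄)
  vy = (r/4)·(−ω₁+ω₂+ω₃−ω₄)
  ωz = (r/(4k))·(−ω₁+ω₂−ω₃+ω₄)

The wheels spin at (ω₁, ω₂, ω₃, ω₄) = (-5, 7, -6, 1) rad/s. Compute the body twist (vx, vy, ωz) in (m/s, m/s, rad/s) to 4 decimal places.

(-0.0600, 0.1000, 1.9000)

k = lx + ly = 0.1 + 0.1 = 0.2000
ω₁+ω₂+ω₃+ω₄ = -3.0000  →  vx = (0.08/4)·-3.0000 = -0.0600
−ω₁+ω₂+ω₃−ω₄ = 5.0000  →  vy = (0.08/4)·5.0000 = 0.1000
−ω₁+ω₂−ω₃+ω₄ = 19.0000  →  ωz = (0.08/0.8000)·19.0000 = 1.9000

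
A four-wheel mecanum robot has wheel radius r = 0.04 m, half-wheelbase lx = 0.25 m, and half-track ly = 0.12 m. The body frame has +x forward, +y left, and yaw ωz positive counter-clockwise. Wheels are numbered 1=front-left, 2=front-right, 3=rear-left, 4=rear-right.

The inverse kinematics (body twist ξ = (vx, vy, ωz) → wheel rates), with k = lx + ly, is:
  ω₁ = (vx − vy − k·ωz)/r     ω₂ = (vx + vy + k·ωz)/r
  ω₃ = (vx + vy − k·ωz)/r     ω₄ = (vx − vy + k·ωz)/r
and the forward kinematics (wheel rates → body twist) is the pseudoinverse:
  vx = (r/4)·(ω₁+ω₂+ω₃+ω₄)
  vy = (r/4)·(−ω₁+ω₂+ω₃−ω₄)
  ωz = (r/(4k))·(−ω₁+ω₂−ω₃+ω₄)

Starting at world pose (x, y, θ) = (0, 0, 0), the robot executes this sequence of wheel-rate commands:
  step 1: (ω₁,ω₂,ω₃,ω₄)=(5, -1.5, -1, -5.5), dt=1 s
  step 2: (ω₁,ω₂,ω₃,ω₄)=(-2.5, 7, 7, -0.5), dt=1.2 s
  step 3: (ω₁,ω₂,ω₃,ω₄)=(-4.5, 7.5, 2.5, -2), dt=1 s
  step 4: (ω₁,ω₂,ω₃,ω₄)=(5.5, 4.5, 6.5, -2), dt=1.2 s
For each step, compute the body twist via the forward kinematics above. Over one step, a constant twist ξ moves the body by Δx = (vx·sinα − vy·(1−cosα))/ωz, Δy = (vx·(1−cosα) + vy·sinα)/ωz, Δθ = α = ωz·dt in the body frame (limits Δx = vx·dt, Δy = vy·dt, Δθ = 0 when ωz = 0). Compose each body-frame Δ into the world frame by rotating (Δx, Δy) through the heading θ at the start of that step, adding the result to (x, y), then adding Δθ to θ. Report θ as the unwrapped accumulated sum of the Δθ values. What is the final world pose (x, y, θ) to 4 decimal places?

step 1: ξ=(vx,vy,ωz)=(-0.0300, -0.0200, -0.2973), dt=1.0 → body Δ=(-0.0325, -0.0153, -0.2973) → world pose (-0.0325, -0.0153, -0.2973)
step 2: ξ=(vx,vy,ωz)=(0.1100, 0.1700, 0.0541), dt=1.2 → body Δ=(0.1253, 0.2081, 0.0649) → world pose (0.1483, 0.1470, -0.2324)
step 3: ξ=(vx,vy,ωz)=(0.0350, 0.1650, 0.2027), dt=1.0 → body Δ=(0.0181, 0.1674, 0.2027) → world pose (0.2044, 0.3058, -0.0297)
step 4: ξ=(vx,vy,ωz)=(0.1450, 0.0750, -0.2568), dt=1.2 → body Δ=(0.1850, 0.0620, -0.3081) → world pose (0.3912, 0.3622, -0.3378)

(0.3912, 0.3622, -0.3378)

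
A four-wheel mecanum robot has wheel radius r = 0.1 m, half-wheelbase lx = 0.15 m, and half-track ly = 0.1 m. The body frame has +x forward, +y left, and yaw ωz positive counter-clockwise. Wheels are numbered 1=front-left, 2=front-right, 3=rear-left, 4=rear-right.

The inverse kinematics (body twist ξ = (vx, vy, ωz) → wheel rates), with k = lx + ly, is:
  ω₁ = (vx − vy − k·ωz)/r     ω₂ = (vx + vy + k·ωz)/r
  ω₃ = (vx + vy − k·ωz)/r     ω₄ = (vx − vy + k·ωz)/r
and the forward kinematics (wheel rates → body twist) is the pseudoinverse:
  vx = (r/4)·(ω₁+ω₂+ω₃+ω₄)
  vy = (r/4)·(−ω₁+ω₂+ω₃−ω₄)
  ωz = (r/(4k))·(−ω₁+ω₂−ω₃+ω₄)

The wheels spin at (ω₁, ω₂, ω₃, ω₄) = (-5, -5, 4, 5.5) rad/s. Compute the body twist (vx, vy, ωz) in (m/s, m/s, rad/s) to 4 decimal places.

k = lx + ly = 0.15 + 0.1 = 0.2500
ω₁+ω₂+ω₃+ω₄ = -0.5000  →  vx = (0.1/4)·-0.5000 = -0.0125
−ω₁+ω₂+ω₃−ω₄ = -1.5000  →  vy = (0.1/4)·-1.5000 = -0.0375
−ω₁+ω₂−ω₃+ω₄ = 1.5000  →  ωz = (0.1/1.0000)·1.5000 = 0.1500

(-0.0125, -0.0375, 0.1500)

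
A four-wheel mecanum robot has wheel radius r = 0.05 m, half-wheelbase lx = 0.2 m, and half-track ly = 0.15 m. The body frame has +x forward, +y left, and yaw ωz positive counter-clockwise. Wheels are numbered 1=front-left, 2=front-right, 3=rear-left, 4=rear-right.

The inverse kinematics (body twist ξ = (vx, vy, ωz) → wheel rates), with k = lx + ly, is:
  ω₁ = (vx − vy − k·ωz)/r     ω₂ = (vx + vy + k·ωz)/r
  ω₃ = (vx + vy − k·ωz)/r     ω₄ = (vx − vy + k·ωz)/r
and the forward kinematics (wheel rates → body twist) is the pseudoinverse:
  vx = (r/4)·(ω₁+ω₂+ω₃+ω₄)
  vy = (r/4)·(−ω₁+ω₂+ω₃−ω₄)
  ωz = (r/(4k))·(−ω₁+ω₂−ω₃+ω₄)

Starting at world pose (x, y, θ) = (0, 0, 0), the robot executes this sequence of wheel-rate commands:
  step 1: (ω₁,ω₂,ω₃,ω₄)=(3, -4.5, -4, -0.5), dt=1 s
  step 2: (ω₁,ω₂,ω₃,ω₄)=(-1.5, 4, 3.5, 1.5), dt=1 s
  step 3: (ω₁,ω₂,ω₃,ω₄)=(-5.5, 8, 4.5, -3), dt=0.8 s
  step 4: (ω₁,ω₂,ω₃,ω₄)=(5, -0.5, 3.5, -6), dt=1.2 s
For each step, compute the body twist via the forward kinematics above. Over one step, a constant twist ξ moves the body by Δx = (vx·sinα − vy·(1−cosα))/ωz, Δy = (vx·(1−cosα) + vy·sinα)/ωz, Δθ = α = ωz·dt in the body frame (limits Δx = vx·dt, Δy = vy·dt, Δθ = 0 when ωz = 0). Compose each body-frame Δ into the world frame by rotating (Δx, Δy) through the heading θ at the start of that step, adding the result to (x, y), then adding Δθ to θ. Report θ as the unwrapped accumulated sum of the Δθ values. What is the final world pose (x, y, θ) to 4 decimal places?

step 1: ξ=(vx,vy,ωz)=(-0.0750, -0.1375, -0.1429), dt=1.0 → body Δ=(-0.0845, -0.1317, -0.1429) → world pose (-0.0845, -0.1317, -0.1429)
step 2: ξ=(vx,vy,ωz)=(0.0938, 0.0938, 0.1250), dt=1.0 → body Δ=(0.0877, 0.0994, 0.1250) → world pose (0.0164, -0.0458, -0.0179)
step 3: ξ=(vx,vy,ωz)=(0.0500, 0.2625, 0.2143), dt=0.8 → body Δ=(0.0218, 0.2124, 0.1714) → world pose (0.0420, 0.1662, 0.1536)
step 4: ξ=(vx,vy,ωz)=(0.0250, 0.0500, -0.5357), dt=1.2 → body Δ=(0.0466, 0.0466, -0.6429) → world pose (0.0809, 0.2194, -0.4893)

(0.0809, 0.2194, -0.4893)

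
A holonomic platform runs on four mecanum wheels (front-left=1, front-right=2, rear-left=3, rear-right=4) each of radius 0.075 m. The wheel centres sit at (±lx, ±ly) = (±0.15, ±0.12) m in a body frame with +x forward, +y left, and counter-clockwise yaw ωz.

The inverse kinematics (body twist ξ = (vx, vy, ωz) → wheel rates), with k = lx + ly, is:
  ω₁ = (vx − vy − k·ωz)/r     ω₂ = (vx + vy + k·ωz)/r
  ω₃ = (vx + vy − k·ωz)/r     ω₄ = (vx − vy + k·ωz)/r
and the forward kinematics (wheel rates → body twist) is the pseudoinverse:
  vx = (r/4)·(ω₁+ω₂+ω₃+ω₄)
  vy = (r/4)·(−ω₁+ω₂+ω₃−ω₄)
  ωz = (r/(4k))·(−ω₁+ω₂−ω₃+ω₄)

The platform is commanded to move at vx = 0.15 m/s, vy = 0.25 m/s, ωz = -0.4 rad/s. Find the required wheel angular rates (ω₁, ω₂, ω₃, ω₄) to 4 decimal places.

(0.1067, 3.8933, 6.7733, -2.7733)

k = lx + ly = 0.15 + 0.12 = 0.2700;  k·ωz = 0.2700·-0.4 = -0.1080
ω₁ (FL) = (vx − vy − k·ωz)/r = 0.0080/0.075 = 0.1067
ω₂ (FR) = (vx + vy + k·ωz)/r = 0.2920/0.075 = 3.8933
ω₃ (RL) = (vx + vy − k·ωz)/r = 0.5080/0.075 = 6.7733
ω₄ (RR) = (vx − vy + k·ωz)/r = -0.2080/0.075 = -2.7733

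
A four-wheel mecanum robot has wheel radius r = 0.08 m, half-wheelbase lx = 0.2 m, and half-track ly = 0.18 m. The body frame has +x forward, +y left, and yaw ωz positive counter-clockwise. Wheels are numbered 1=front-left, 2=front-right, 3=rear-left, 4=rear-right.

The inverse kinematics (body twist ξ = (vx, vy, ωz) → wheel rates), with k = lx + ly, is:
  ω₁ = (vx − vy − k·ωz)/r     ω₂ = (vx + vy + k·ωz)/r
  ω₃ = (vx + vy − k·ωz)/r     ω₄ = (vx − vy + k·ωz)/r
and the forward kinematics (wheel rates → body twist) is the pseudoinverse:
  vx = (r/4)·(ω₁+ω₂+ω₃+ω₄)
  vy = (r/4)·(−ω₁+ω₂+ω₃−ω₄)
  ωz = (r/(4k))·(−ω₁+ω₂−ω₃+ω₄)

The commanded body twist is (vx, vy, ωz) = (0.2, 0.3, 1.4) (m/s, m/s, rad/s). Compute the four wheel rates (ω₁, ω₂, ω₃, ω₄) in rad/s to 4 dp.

k = lx + ly = 0.2 + 0.18 = 0.3800;  k·ωz = 0.3800·1.4 = 0.5320
ω₁ (FL) = (vx − vy − k·ωz)/r = -0.6320/0.08 = -7.9000
ω₂ (FR) = (vx + vy + k·ωz)/r = 1.0320/0.08 = 12.9000
ω₃ (RL) = (vx + vy − k·ωz)/r = -0.0320/0.08 = -0.4000
ω₄ (RR) = (vx − vy + k·ωz)/r = 0.4320/0.08 = 5.4000

(-7.9000, 12.9000, -0.4000, 5.4000)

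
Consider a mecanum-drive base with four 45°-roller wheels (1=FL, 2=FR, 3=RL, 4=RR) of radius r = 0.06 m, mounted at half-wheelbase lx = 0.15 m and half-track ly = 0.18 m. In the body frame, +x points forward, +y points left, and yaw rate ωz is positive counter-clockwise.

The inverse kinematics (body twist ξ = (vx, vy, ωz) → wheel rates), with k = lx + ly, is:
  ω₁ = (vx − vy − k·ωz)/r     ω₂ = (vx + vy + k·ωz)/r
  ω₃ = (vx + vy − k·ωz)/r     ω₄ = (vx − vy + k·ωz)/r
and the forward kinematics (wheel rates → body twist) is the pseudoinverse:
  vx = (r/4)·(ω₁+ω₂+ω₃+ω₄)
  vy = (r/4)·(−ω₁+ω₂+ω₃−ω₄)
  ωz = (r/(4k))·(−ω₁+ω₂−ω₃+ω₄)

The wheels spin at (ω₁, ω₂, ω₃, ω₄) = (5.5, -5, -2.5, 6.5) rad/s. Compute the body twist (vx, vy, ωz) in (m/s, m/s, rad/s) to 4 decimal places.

(0.0675, -0.2925, -0.0682)

k = lx + ly = 0.15 + 0.18 = 0.3300
ω₁+ω₂+ω₃+ω₄ = 4.5000  →  vx = (0.06/4)·4.5000 = 0.0675
−ω₁+ω₂+ω₃−ω₄ = -19.5000  →  vy = (0.06/4)·-19.5000 = -0.2925
−ω₁+ω₂−ω₃+ω₄ = -1.5000  →  ωz = (0.06/1.3200)·-1.5000 = -0.0682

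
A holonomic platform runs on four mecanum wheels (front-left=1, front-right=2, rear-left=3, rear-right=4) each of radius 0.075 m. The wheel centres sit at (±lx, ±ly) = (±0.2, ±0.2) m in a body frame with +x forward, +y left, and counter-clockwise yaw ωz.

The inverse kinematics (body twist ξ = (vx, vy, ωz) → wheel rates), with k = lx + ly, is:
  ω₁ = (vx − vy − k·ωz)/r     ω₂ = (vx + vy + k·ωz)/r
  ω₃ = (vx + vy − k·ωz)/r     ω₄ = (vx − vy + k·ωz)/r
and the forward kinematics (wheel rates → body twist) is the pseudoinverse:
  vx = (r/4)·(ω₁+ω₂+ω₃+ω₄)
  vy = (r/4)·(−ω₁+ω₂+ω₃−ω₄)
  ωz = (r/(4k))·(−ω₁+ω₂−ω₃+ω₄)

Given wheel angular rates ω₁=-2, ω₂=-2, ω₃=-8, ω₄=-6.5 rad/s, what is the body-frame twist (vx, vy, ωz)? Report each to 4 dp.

k = lx + ly = 0.2 + 0.2 = 0.4000
ω₁+ω₂+ω₃+ω₄ = -18.5000  →  vx = (0.075/4)·-18.5000 = -0.3469
−ω₁+ω₂+ω₃−ω₄ = -1.5000  →  vy = (0.075/4)·-1.5000 = -0.0281
−ω₁+ω₂−ω₃+ω₄ = 1.5000  →  ωz = (0.075/1.6000)·1.5000 = 0.0703

(-0.3469, -0.0281, 0.0703)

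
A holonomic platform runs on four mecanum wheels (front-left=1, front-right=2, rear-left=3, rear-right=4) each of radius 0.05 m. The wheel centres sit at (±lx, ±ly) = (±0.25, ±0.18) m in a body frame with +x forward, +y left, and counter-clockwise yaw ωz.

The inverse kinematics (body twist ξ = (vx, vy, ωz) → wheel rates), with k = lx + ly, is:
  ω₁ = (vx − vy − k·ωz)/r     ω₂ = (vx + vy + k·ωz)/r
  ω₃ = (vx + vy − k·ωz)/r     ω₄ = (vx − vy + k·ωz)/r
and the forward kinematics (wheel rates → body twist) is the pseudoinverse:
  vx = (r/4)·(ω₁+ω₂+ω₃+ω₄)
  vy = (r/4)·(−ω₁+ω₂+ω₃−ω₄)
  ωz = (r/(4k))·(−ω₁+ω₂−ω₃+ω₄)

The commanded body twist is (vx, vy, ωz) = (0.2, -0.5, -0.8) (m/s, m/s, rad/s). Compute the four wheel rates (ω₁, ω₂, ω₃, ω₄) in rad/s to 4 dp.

k = lx + ly = 0.25 + 0.18 = 0.4300;  k·ωz = 0.4300·-0.8 = -0.3440
ω₁ (FL) = (vx − vy − k·ωz)/r = 1.0440/0.05 = 20.8800
ω₂ (FR) = (vx + vy + k·ωz)/r = -0.6440/0.05 = -12.8800
ω₃ (RL) = (vx + vy − k·ωz)/r = 0.0440/0.05 = 0.8800
ω₄ (RR) = (vx − vy + k·ωz)/r = 0.3560/0.05 = 7.1200

(20.8800, -12.8800, 0.8800, 7.1200)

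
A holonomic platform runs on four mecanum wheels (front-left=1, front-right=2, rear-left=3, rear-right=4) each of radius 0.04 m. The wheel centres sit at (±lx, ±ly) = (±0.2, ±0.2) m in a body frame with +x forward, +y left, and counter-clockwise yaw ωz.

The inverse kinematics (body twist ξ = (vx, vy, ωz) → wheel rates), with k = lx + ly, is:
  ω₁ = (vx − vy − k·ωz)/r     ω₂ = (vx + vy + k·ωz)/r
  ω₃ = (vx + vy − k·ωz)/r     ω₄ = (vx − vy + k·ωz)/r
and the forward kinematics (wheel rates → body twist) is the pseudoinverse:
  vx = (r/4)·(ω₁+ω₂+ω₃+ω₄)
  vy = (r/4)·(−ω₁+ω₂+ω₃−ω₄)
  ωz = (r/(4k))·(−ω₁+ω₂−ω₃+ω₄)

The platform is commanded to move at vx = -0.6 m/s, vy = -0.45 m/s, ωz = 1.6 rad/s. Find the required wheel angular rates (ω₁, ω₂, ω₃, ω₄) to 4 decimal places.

k = lx + ly = 0.2 + 0.2 = 0.4000;  k·ωz = 0.4000·1.6 = 0.6400
ω₁ (FL) = (vx − vy − k·ωz)/r = -0.7900/0.04 = -19.7500
ω₂ (FR) = (vx + vy + k·ωz)/r = -0.4100/0.04 = -10.2500
ω₃ (RL) = (vx + vy − k·ωz)/r = -1.6900/0.04 = -42.2500
ω₄ (RR) = (vx − vy + k·ωz)/r = 0.4900/0.04 = 12.2500

(-19.7500, -10.2500, -42.2500, 12.2500)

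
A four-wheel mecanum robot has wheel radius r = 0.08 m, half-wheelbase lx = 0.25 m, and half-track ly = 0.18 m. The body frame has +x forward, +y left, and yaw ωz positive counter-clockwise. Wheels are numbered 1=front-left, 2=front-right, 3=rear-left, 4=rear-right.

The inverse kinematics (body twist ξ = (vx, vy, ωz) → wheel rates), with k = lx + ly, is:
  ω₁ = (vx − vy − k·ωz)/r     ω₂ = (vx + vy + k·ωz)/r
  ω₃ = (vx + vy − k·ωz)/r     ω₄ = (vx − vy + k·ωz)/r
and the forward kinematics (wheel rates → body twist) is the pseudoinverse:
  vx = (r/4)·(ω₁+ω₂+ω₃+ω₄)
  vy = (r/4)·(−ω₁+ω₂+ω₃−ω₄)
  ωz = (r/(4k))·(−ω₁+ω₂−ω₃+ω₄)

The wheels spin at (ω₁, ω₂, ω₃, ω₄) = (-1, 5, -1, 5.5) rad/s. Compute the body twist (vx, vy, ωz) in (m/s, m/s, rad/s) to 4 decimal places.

k = lx + ly = 0.25 + 0.18 = 0.4300
ω₁+ω₂+ω₃+ω₄ = 8.5000  →  vx = (0.08/4)·8.5000 = 0.1700
−ω₁+ω₂+ω₃−ω₄ = -0.5000  →  vy = (0.08/4)·-0.5000 = -0.0100
−ω₁+ω₂−ω₃+ω₄ = 12.5000  →  ωz = (0.08/1.7200)·12.5000 = 0.5814

(0.1700, -0.0100, 0.5814)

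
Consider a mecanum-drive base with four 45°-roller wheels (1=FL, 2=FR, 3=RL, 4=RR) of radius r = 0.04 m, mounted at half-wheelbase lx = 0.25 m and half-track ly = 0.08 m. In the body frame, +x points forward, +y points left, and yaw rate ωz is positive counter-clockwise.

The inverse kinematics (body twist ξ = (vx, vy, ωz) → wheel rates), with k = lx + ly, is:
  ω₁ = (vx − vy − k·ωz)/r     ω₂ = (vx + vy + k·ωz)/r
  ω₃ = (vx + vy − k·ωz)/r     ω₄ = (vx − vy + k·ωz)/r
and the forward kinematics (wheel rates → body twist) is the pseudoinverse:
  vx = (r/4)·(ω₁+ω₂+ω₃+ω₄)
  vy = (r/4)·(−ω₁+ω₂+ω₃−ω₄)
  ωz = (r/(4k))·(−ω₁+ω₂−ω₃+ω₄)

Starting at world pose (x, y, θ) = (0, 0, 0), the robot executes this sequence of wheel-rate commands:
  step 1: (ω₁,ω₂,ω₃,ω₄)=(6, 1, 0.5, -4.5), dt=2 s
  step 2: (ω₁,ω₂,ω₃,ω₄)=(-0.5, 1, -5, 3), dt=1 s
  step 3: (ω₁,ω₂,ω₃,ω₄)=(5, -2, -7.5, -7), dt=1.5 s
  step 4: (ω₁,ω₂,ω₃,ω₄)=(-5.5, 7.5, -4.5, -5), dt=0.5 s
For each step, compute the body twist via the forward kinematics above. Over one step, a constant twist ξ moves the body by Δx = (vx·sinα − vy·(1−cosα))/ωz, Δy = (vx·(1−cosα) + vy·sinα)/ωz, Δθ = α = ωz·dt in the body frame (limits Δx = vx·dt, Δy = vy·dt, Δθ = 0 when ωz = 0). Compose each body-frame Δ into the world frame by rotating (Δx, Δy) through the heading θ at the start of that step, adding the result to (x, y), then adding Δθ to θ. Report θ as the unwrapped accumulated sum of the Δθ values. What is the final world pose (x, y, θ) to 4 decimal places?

(-0.1889, -0.0148, -0.4242)

step 1: ξ=(vx,vy,ωz)=(0.0300, 0.0000, -0.3030), dt=2.0 → body Δ=(0.0564, -0.0176, -0.6061) → world pose (0.0564, -0.0176, -0.6061)
step 2: ξ=(vx,vy,ωz)=(-0.0150, -0.0650, 0.2879), dt=1.0 → body Δ=(-0.0055, -0.0663, 0.2879) → world pose (0.0141, -0.0689, -0.3182)
step 3: ξ=(vx,vy,ωz)=(-0.1150, -0.0750, -0.1970), dt=1.5 → body Δ=(-0.1865, -0.0856, -0.2955) → world pose (-0.1898, -0.0919, -0.6136)
step 4: ξ=(vx,vy,ωz)=(-0.0750, 0.1350, 0.3788), dt=0.5 → body Δ=(-0.0436, 0.0636, 0.1894) → world pose (-0.1889, -0.0148, -0.4242)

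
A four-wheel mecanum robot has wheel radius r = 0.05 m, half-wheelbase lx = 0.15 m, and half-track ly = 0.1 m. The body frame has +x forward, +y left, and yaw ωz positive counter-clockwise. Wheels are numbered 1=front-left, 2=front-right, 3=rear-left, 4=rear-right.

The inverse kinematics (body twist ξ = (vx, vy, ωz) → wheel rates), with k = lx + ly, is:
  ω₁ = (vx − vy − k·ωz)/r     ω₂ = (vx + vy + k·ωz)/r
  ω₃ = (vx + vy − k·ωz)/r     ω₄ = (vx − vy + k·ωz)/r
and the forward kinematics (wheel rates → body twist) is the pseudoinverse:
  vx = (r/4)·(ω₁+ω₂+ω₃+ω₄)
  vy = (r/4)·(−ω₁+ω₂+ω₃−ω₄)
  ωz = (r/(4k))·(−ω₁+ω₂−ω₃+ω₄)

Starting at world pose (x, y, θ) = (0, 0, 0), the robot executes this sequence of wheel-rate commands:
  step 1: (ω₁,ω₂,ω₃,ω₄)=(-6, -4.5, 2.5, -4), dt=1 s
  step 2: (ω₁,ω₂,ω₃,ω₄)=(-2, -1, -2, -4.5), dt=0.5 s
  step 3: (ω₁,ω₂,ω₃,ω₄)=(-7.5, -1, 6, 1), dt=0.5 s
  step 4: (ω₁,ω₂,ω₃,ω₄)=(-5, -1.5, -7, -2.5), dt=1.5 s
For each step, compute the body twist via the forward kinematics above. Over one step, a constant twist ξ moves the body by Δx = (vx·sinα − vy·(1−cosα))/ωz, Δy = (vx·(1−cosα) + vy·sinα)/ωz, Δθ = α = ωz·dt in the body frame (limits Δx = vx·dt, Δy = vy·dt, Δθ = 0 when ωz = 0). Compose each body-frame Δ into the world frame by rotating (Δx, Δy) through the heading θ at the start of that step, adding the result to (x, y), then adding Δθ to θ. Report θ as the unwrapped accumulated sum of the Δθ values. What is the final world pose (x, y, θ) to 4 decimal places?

step 1: ξ=(vx,vy,ωz)=(-0.1500, 0.1000, -0.2500), dt=1.0 → body Δ=(-0.1360, 0.1176, -0.2500) → world pose (-0.1360, 0.1176, -0.2500)
step 2: ξ=(vx,vy,ωz)=(-0.1188, 0.0437, -0.0750), dt=0.5 → body Δ=(-0.0590, 0.0230, -0.0375) → world pose (-0.1874, 0.1545, -0.2875)
step 3: ξ=(vx,vy,ωz)=(-0.0187, 0.1438, 0.0750), dt=0.5 → body Δ=(-0.0107, 0.0717, 0.0375) → world pose (-0.1774, 0.2262, -0.2500)
step 4: ξ=(vx,vy,ωz)=(-0.2000, -0.0125, 0.4000), dt=1.5 → body Δ=(-0.2769, -0.1050, 0.6000) → world pose (-0.4716, 0.1930, 0.3500)

(-0.4716, 0.1930, 0.3500)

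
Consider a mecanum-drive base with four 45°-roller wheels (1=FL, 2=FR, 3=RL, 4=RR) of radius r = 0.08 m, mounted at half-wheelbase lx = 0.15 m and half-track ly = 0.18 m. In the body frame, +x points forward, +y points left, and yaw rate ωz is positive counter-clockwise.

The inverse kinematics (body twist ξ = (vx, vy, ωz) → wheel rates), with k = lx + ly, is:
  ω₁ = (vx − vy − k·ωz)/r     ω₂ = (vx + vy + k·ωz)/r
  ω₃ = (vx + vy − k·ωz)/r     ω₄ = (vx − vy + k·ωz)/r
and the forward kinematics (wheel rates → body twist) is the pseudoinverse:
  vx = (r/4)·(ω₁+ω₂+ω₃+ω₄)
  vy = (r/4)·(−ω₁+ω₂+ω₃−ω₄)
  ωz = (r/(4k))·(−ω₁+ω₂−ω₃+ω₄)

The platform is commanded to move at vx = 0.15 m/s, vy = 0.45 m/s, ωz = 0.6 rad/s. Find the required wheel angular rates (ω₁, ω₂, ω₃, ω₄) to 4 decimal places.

(-6.2250, 9.9750, 5.0250, -1.2750)

k = lx + ly = 0.15 + 0.18 = 0.3300;  k·ωz = 0.3300·0.6 = 0.1980
ω₁ (FL) = (vx − vy − k·ωz)/r = -0.4980/0.08 = -6.2250
ω₂ (FR) = (vx + vy + k·ωz)/r = 0.7980/0.08 = 9.9750
ω₃ (RL) = (vx + vy − k·ωz)/r = 0.4020/0.08 = 5.0250
ω₄ (RR) = (vx − vy + k·ωz)/r = -0.1020/0.08 = -1.2750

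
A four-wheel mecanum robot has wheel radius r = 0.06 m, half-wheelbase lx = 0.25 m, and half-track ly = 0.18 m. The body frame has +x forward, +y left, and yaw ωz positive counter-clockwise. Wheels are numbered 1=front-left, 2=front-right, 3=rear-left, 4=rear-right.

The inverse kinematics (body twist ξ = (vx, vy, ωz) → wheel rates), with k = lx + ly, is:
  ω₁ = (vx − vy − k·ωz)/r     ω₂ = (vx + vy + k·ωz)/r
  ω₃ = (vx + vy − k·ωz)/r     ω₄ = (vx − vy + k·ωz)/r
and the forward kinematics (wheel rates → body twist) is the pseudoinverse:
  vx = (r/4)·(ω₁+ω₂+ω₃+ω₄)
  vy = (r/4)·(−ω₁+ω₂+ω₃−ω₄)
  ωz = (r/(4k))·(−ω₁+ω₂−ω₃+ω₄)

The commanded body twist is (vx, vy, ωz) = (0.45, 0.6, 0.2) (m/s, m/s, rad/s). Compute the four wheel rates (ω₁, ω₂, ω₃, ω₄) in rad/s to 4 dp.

k = lx + ly = 0.25 + 0.18 = 0.4300;  k·ωz = 0.4300·0.2 = 0.0860
ω₁ (FL) = (vx − vy − k·ωz)/r = -0.2360/0.06 = -3.9333
ω₂ (FR) = (vx + vy + k·ωz)/r = 1.1360/0.06 = 18.9333
ω₃ (RL) = (vx + vy − k·ωz)/r = 0.9640/0.06 = 16.0667
ω₄ (RR) = (vx − vy + k·ωz)/r = -0.0640/0.06 = -1.0667

(-3.9333, 18.9333, 16.0667, -1.0667)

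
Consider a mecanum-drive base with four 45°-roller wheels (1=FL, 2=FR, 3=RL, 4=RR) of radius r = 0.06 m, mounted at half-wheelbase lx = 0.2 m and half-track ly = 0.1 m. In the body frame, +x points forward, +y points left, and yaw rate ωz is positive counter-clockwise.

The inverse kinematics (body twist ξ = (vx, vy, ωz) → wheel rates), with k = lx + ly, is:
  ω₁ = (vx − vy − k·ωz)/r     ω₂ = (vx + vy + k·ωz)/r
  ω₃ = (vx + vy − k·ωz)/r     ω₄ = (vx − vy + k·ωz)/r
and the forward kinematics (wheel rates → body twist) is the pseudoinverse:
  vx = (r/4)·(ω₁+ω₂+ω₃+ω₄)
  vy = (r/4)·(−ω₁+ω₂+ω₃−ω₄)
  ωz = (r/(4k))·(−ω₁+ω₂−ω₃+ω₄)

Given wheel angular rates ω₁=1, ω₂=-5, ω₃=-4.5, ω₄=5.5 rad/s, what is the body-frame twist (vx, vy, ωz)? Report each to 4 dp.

k = lx + ly = 0.2 + 0.1 = 0.3000
ω₁+ω₂+ω₃+ω₄ = -3.0000  →  vx = (0.06/4)·-3.0000 = -0.0450
−ω₁+ω₂+ω₃−ω₄ = -16.0000  →  vy = (0.06/4)·-16.0000 = -0.2400
−ω₁+ω₂−ω₃+ω₄ = 4.0000  →  ωz = (0.06/1.2000)·4.0000 = 0.2000

(-0.0450, -0.2400, 0.2000)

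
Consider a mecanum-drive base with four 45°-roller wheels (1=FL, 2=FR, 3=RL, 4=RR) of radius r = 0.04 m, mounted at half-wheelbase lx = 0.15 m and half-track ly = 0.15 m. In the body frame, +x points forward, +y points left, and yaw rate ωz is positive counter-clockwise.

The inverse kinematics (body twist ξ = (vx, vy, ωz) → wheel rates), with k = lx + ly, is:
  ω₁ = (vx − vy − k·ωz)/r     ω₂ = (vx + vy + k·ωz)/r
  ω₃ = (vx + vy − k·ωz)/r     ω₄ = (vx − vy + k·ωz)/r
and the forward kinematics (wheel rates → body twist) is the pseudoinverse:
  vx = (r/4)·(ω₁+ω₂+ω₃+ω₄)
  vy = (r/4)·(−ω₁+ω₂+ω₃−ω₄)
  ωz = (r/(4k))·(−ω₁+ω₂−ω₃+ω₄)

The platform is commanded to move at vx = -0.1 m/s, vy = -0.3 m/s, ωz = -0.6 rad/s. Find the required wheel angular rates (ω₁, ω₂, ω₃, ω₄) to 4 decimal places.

k = lx + ly = 0.15 + 0.15 = 0.3000;  k·ωz = 0.3000·-0.6 = -0.1800
ω₁ (FL) = (vx − vy − k·ωz)/r = 0.3800/0.04 = 9.5000
ω₂ (FR) = (vx + vy + k·ωz)/r = -0.5800/0.04 = -14.5000
ω₃ (RL) = (vx + vy − k·ωz)/r = -0.2200/0.04 = -5.5000
ω₄ (RR) = (vx − vy + k·ωz)/r = 0.0200/0.04 = 0.5000

(9.5000, -14.5000, -5.5000, 0.5000)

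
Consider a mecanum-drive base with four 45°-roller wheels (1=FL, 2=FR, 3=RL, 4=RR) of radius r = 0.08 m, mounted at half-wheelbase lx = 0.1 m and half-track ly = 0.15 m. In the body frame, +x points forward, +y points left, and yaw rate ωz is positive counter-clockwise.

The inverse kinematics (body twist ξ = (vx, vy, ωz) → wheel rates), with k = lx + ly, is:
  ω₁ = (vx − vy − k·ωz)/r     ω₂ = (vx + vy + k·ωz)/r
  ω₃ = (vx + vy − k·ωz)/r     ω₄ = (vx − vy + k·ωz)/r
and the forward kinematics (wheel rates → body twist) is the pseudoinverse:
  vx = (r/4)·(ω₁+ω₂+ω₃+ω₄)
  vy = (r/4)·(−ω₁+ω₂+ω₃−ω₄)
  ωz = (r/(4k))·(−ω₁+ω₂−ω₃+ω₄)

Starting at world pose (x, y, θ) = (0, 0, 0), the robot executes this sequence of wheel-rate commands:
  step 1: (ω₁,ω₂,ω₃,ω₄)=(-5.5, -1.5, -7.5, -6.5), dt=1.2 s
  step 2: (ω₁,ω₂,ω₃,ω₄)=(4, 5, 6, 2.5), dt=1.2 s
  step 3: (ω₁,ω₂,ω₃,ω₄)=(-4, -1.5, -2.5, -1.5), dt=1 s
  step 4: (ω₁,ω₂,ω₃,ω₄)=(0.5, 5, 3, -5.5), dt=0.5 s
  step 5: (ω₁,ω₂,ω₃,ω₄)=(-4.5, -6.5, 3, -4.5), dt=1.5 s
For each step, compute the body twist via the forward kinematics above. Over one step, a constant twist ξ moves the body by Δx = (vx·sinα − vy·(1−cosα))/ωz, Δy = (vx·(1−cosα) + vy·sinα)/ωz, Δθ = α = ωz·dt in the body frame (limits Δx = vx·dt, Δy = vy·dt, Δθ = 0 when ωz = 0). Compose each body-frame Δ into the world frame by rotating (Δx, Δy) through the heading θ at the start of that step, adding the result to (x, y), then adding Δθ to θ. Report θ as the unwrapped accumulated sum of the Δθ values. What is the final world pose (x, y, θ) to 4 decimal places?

(-0.6775, 0.5136, -0.7800)

step 1: ξ=(vx,vy,ωz)=(-0.4200, 0.0600, 0.4000), dt=1.2 → body Δ=(-0.5018, -0.0494, 0.4800) → world pose (-0.5018, -0.0494, 0.4800)
step 2: ξ=(vx,vy,ωz)=(0.3500, 0.0900, -0.2000), dt=1.2 → body Δ=(0.4289, 0.0568, -0.2400) → world pose (-0.1476, 0.1990, 0.2400)
step 3: ξ=(vx,vy,ωz)=(-0.1900, 0.0300, 0.2800), dt=1.0 → body Δ=(-0.1917, 0.0032, 0.2800) → world pose (-0.3346, 0.1566, 0.5200)
step 4: ξ=(vx,vy,ωz)=(0.0600, 0.2600, -0.3200), dt=0.5 → body Δ=(0.0402, 0.1271, -0.1600) → world pose (-0.3628, 0.2868, 0.3600)
step 5: ξ=(vx,vy,ωz)=(-0.2500, 0.1100, -0.7600), dt=1.5 → body Δ=(-0.2146, 0.3231, -1.1400) → world pose (-0.6775, 0.5136, -0.7800)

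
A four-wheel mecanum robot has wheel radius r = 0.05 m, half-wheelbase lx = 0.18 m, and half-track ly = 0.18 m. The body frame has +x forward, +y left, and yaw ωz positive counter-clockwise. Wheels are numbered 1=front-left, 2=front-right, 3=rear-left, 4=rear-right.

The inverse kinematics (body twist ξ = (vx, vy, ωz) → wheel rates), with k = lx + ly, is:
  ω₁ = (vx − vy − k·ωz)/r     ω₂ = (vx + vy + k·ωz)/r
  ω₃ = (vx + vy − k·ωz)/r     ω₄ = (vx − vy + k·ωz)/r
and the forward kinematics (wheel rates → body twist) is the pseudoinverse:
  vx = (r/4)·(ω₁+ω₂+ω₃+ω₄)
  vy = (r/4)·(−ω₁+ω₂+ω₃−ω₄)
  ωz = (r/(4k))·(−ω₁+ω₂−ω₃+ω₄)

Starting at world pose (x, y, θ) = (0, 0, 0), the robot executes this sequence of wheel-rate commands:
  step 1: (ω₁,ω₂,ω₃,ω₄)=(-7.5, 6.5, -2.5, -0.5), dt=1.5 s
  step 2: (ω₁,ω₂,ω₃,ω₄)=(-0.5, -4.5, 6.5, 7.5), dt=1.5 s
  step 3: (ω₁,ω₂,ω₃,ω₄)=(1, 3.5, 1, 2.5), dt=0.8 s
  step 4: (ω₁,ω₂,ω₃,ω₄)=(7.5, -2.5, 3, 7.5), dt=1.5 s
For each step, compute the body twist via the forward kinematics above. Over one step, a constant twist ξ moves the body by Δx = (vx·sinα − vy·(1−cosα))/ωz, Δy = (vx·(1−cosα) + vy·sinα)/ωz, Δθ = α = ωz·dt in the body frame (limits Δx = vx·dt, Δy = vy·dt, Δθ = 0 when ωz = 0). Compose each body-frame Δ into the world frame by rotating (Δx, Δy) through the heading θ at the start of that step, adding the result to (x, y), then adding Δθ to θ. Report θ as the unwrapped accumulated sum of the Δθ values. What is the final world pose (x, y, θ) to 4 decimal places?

step 1: ξ=(vx,vy,ωz)=(-0.0500, 0.1500, 0.5556), dt=1.5 → body Δ=(-0.1551, 0.1704, 0.8333) → world pose (-0.1551, 0.1704, 0.8333)
step 2: ξ=(vx,vy,ωz)=(0.1125, -0.0625, -0.1042), dt=1.5 → body Δ=(0.1608, -0.1065, -0.1562) → world pose (0.0319, 0.2177, 0.6771)
step 3: ξ=(vx,vy,ωz)=(0.1000, 0.0125, 0.1389), dt=0.8 → body Δ=(0.0793, 0.0144, 0.1111) → world pose (0.0846, 0.2786, 0.7882)
step 4: ξ=(vx,vy,ωz)=(0.1938, -0.1812, -0.1910), dt=1.5 → body Δ=(0.2480, -0.3095, -0.2865) → world pose (0.4790, 0.2362, 0.5017)

(0.4790, 0.2362, 0.5017)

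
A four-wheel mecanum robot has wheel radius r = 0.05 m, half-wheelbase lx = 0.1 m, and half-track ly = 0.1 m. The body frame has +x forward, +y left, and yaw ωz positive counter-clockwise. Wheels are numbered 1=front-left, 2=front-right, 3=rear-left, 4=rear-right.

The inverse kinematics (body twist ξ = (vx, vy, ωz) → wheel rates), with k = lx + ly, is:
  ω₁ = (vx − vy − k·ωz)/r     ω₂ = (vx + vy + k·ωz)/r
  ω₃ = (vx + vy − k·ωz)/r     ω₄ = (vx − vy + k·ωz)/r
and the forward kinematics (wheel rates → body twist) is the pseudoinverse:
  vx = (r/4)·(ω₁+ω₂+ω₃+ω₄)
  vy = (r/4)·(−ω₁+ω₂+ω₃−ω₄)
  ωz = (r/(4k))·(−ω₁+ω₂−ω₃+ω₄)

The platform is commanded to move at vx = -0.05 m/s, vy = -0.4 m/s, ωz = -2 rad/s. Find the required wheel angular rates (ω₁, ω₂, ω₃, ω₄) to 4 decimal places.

k = lx + ly = 0.1 + 0.1 = 0.2000;  k·ωz = 0.2000·-2 = -0.4000
ω₁ (FL) = (vx − vy − k·ωz)/r = 0.7500/0.05 = 15.0000
ω₂ (FR) = (vx + vy + k·ωz)/r = -0.8500/0.05 = -17.0000
ω₃ (RL) = (vx + vy − k·ωz)/r = -0.0500/0.05 = -1.0000
ω₄ (RR) = (vx − vy + k·ωz)/r = -0.0500/0.05 = -1.0000

(15.0000, -17.0000, -1.0000, -1.0000)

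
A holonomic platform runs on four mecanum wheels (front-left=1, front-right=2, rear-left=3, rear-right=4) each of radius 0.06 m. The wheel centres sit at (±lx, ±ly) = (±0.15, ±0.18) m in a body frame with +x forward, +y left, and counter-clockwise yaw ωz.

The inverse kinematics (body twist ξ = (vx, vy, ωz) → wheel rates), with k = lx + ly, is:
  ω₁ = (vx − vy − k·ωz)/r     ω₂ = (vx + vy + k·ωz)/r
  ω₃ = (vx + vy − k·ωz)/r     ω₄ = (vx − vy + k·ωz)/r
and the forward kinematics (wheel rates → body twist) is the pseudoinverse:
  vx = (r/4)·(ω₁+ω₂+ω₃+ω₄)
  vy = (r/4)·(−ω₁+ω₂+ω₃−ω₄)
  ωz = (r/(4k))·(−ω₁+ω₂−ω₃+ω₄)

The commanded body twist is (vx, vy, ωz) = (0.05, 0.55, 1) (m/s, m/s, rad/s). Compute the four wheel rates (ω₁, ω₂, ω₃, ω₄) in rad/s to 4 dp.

k = lx + ly = 0.15 + 0.18 = 0.3300;  k·ωz = 0.3300·1 = 0.3300
ω₁ (FL) = (vx − vy − k·ωz)/r = -0.8300/0.06 = -13.8333
ω₂ (FR) = (vx + vy + k·ωz)/r = 0.9300/0.06 = 15.5000
ω₃ (RL) = (vx + vy − k·ωz)/r = 0.2700/0.06 = 4.5000
ω₄ (RR) = (vx − vy + k·ωz)/r = -0.1700/0.06 = -2.8333

(-13.8333, 15.5000, 4.5000, -2.8333)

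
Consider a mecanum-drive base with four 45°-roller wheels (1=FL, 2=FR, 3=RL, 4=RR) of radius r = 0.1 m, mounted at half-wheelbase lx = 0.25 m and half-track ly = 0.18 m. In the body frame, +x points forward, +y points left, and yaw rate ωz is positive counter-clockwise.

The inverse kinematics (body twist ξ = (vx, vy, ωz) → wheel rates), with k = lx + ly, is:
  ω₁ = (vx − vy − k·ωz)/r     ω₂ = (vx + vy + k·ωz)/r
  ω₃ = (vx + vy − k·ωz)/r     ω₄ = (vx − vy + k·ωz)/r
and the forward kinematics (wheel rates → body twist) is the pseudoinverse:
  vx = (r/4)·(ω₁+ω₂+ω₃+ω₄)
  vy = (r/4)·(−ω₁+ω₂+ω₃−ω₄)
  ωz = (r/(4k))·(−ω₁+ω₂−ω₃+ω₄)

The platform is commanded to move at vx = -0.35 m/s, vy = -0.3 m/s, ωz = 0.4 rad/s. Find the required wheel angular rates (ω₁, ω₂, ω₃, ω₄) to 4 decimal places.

k = lx + ly = 0.25 + 0.18 = 0.4300;  k·ωz = 0.4300·0.4 = 0.1720
ω₁ (FL) = (vx − vy − k·ωz)/r = -0.2220/0.1 = -2.2200
ω₂ (FR) = (vx + vy + k·ωz)/r = -0.4780/0.1 = -4.7800
ω₃ (RL) = (vx + vy − k·ωz)/r = -0.8220/0.1 = -8.2200
ω₄ (RR) = (vx − vy + k·ωz)/r = 0.1220/0.1 = 1.2200

(-2.2200, -4.7800, -8.2200, 1.2200)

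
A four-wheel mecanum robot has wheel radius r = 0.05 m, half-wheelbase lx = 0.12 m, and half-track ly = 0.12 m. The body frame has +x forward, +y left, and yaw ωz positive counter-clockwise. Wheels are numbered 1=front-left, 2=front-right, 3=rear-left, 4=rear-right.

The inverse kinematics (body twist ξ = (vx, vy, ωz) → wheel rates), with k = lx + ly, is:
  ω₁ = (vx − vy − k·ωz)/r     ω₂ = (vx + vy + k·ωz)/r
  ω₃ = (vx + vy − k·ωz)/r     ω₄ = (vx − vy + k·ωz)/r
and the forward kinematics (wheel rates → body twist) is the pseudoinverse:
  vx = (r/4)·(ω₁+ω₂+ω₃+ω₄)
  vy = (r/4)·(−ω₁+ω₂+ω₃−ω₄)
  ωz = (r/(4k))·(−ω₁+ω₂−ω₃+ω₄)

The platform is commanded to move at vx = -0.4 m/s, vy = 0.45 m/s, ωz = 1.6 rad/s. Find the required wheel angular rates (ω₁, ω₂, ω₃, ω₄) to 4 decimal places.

(-24.6800, 8.6800, -6.6800, -9.3200)

k = lx + ly = 0.12 + 0.12 = 0.2400;  k·ωz = 0.2400·1.6 = 0.3840
ω₁ (FL) = (vx − vy − k·ωz)/r = -1.2340/0.05 = -24.6800
ω₂ (FR) = (vx + vy + k·ωz)/r = 0.4340/0.05 = 8.6800
ω₃ (RL) = (vx + vy − k·ωz)/r = -0.3340/0.05 = -6.6800
ω₄ (RR) = (vx − vy + k·ωz)/r = -0.4660/0.05 = -9.3200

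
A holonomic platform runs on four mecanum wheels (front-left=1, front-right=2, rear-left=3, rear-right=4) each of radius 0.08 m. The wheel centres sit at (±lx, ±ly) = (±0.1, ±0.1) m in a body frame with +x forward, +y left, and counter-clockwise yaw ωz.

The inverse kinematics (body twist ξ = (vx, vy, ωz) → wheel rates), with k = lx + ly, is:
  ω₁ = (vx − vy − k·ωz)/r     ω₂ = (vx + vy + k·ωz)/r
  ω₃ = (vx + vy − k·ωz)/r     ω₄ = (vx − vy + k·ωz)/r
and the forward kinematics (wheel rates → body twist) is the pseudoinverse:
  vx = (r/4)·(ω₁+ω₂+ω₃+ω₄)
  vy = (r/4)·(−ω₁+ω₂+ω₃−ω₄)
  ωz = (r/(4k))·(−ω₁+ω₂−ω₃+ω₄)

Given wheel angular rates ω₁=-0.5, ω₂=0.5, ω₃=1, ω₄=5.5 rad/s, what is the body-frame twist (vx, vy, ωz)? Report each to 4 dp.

k = lx + ly = 0.1 + 0.1 = 0.2000
ω₁+ω₂+ω₃+ω₄ = 6.5000  →  vx = (0.08/4)·6.5000 = 0.1300
−ω₁+ω₂+ω₃−ω₄ = -3.5000  →  vy = (0.08/4)·-3.5000 = -0.0700
−ω₁+ω₂−ω₃+ω₄ = 5.5000  →  ωz = (0.08/0.8000)·5.5000 = 0.5500

(0.1300, -0.0700, 0.5500)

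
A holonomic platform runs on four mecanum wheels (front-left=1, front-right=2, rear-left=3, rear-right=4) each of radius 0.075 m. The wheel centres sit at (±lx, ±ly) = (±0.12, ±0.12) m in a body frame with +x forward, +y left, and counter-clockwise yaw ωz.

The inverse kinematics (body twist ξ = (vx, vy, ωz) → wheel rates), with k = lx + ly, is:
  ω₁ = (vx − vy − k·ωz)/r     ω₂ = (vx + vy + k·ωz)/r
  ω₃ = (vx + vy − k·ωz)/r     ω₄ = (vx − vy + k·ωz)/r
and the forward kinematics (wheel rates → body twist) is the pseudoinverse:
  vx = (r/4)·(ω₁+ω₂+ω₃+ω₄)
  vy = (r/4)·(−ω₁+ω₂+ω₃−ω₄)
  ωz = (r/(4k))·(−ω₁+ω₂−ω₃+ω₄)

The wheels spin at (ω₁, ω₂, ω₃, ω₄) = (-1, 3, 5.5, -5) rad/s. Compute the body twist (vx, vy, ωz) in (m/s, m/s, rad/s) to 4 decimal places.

(0.0469, 0.2719, -0.5078)

k = lx + ly = 0.12 + 0.12 = 0.2400
ω₁+ω₂+ω₃+ω₄ = 2.5000  →  vx = (0.075/4)·2.5000 = 0.0469
−ω₁+ω₂+ω₃−ω₄ = 14.5000  →  vy = (0.075/4)·14.5000 = 0.2719
−ω₁+ω₂−ω₃+ω₄ = -6.5000  →  ωz = (0.075/0.9600)·-6.5000 = -0.5078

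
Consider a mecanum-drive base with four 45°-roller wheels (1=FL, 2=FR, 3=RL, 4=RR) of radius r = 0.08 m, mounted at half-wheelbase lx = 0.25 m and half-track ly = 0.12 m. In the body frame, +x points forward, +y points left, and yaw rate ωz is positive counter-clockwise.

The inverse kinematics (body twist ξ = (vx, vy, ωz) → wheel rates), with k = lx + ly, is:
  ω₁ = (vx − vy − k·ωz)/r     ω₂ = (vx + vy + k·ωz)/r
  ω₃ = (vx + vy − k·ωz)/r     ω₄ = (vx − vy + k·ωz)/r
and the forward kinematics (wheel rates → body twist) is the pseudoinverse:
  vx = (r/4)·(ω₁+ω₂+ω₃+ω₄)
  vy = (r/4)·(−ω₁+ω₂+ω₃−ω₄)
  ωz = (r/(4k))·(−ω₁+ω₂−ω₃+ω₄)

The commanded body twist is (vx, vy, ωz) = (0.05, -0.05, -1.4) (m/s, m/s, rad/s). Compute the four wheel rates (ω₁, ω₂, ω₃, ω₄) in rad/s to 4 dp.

k = lx + ly = 0.25 + 0.12 = 0.3700;  k·ωz = 0.3700·-1.4 = -0.5180
ω₁ (FL) = (vx − vy − k·ωz)/r = 0.6180/0.08 = 7.7250
ω₂ (FR) = (vx + vy + k·ωz)/r = -0.5180/0.08 = -6.4750
ω₃ (RL) = (vx + vy − k·ωz)/r = 0.5180/0.08 = 6.4750
ω₄ (RR) = (vx − vy + k·ωz)/r = -0.4180/0.08 = -5.2250

(7.7250, -6.4750, 6.4750, -5.2250)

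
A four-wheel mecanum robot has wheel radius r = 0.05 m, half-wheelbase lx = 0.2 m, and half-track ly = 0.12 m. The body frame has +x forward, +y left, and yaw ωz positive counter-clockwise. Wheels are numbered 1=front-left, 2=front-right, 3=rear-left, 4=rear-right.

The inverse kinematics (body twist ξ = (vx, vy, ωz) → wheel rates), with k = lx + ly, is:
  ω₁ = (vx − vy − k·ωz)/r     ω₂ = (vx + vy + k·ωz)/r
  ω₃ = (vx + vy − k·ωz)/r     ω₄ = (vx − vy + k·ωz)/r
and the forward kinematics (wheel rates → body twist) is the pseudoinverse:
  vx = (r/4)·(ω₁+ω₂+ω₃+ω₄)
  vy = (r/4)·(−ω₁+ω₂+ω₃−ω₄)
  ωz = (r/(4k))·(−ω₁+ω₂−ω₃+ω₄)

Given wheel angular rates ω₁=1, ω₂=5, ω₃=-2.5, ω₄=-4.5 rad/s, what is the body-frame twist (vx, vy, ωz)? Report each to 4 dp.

k = lx + ly = 0.2 + 0.12 = 0.3200
ω₁+ω₂+ω₃+ω₄ = -1.0000  →  vx = (0.05/4)·-1.0000 = -0.0125
−ω₁+ω₂+ω₃−ω₄ = 6.0000  →  vy = (0.05/4)·6.0000 = 0.0750
−ω₁+ω₂−ω₃+ω₄ = 2.0000  →  ωz = (0.05/1.2800)·2.0000 = 0.0781

(-0.0125, 0.0750, 0.0781)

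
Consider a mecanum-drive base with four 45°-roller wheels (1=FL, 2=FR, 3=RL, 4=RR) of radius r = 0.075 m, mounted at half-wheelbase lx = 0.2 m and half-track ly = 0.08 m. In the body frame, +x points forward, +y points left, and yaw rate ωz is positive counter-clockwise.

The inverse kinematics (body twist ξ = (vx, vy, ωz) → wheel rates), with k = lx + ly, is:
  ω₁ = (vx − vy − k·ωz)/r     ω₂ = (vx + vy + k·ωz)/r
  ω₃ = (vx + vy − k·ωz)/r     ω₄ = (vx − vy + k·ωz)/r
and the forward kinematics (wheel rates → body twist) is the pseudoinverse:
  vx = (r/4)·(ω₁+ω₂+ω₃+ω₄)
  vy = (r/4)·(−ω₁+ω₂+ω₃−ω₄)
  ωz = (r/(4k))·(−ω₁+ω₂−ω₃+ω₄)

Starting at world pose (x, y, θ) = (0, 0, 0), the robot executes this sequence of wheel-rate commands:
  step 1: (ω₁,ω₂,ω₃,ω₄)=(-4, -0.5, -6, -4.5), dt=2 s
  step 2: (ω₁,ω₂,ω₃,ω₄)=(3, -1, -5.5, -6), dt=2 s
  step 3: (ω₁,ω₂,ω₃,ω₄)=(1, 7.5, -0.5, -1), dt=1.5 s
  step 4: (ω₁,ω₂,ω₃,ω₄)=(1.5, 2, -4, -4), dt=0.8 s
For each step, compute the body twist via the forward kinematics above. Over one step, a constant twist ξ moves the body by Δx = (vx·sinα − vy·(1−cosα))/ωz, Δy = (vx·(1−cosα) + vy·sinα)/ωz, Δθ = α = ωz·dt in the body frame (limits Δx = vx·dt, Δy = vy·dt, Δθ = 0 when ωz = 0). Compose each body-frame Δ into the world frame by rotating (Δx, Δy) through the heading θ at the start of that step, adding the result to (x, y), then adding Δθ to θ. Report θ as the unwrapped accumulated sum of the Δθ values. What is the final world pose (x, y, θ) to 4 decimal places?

step 1: ξ=(vx,vy,ωz)=(-0.2812, 0.0375, 0.3348), dt=2.0 → body Δ=(-0.5456, -0.1119, 0.6696) → world pose (-0.5456, -0.1119, 0.6696)
step 2: ξ=(vx,vy,ωz)=(-0.1781, -0.0656, -0.3013), dt=2.0 → body Δ=(-0.3734, -0.0193, -0.6027) → world pose (-0.8264, -0.3588, 0.0670)
step 3: ξ=(vx,vy,ωz)=(0.1313, 0.1313, 0.4018), dt=1.5 → body Δ=(0.1276, 0.2427, 0.6027) → world pose (-0.7153, -0.1081, 0.6696)
step 4: ξ=(vx,vy,ωz)=(-0.0844, 0.0094, 0.0335), dt=0.8 → body Δ=(-0.0676, 0.0066, 0.0268) → world pose (-0.7724, -0.1449, 0.6964)

(-0.7724, -0.1449, 0.6964)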